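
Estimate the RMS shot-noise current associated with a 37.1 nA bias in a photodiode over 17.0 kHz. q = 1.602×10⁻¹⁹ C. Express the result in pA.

I_n = √(2qI·B)
2qI·B = 2 × 1.602×10⁻¹⁹ × 3.71×10⁻⁸ × 1.70×10⁴ = 2.02×10⁻²² A²
I_n = √(2.02×10⁻²²) = 1.42×10⁻¹¹ A = 14.2 pA

14.2 pA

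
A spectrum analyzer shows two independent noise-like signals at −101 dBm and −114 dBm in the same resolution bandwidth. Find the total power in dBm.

Convert to linear, add, convert back:
P₁ = 7.94×10⁻¹⁴ W, P₂ = 3.98×10⁻¹⁵ W
P_tot = 8.34×10⁻¹⁴ W → 10 log₁₀(P_tot / 10⁻³) = −100.8 dBm

−100.8 dBm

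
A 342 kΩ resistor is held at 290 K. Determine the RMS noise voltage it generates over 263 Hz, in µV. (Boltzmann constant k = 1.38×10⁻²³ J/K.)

1.20 µV

V_n = √(4kTRB)
4kTRB = 4 × 1.38×10⁻²³ × 290 × 3.42×10⁵ × 2.63×10² = 1.44×10⁻¹² V²
V_n = √(1.44×10⁻¹²) = 1.20×10⁻⁶ V = 1.20 µV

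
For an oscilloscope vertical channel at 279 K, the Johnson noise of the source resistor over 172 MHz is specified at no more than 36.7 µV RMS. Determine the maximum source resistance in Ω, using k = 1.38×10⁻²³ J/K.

508 Ω

Johnson–Nyquist: V_n = √(4kTRB) ⇒ R = V_n² / (4kTB)
4kTB = 4 × 1.38×10⁻²³ × 279 × 1.72×10⁸ = 2.65×10⁻¹²
R = (3.67×10⁻⁵)² / 2.65×10⁻¹² = 5.08×10² Ω = 508 Ω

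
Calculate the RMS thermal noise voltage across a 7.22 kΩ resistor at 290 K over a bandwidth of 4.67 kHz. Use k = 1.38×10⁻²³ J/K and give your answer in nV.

735 nV

V_n = √(4kTRB)
4kTRB = 4 × 1.38×10⁻²³ × 290 × 7.22×10³ × 4.67×10³ = 5.40×10⁻¹³ V²
V_n = √(5.40×10⁻¹³) = 7.35×10⁻⁷ V = 735 nV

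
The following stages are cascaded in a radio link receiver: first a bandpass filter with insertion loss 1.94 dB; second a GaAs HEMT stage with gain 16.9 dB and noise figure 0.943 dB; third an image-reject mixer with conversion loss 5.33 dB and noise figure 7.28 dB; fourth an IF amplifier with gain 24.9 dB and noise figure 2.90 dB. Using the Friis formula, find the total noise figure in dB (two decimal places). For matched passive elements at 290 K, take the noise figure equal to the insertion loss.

Convert to linear (a loss of L dB is a gain of −L dB): F_i = 10^(NF_i/10), G_i = 10^(G_i,dB/10)
  Stage 1: F_1 = 10^(1.94/10) = 1.563, G_1 = 10^(−1.94/10) = 0.6397
  Stage 2: F_2 = 10^(0.943/10) = 1.243, G_2 = 10^(16.9/10) = 48.98
  Stage 3: F_3 = 10^(7.28/10) = 5.346, G_3 = 10^(−5.33/10) = 0.2931
  Stage 4: F_4 = 10^(2.90/10) = 1.950, G_4 = 10^(24.9/10) = 309.0
Friis cascade:
  F = 1.563 + (1.243 − 1)/0.6397 + (5.346 − 1)/31.33 + (1.950 − 1)/9.183 = 2.184
NF = 10 log₁₀(2.184) = 3.39 dB

3.39 dB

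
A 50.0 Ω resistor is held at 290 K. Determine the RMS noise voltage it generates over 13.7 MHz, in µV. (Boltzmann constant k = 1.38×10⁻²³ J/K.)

3.31 µV

V_n = √(4kTRB)
4kTRB = 4 × 1.38×10⁻²³ × 290 × 5.00×10¹ × 1.37×10⁷ = 1.10×10⁻¹¹ V²
V_n = √(1.10×10⁻¹¹) = 3.31×10⁻⁶ V = 3.31 µV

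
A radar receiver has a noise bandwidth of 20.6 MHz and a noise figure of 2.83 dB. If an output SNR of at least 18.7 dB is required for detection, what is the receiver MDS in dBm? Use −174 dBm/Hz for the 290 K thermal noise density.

−79.3 dBm

Sensitivity = −174 + 10 log₁₀(B) + NF + SNR_min
= −174 + 73.14 + 2.83 + 18.7
= −79.33 dBm → −79.3 dBm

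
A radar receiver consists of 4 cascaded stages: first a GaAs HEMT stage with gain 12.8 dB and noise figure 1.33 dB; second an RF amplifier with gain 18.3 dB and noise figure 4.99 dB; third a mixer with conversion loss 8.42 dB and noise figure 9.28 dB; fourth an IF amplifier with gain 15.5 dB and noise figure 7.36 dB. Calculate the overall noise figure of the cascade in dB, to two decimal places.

1.76 dB

Convert to linear (a loss of L dB is a gain of −L dB): F_i = 10^(NF_i/10), G_i = 10^(G_i,dB/10)
  Stage 1: F_1 = 10^(1.33/10) = 1.358, G_1 = 10^(12.8/10) = 19.05
  Stage 2: F_2 = 10^(4.99/10) = 3.155, G_2 = 10^(18.3/10) = 67.61
  Stage 3: F_3 = 10^(9.28/10) = 8.472, G_3 = 10^(−8.42/10) = 0.1439
  Stage 4: F_4 = 10^(7.36/10) = 5.445, G_4 = 10^(15.5/10) = 35.48
Friis cascade:
  F = 1.358 + (3.155 − 1)/19.05 + (8.472 − 1)/1288 + (5.445 − 1)/185.4 = 1.501
NF = 10 log₁₀(1.501) = 1.76 dB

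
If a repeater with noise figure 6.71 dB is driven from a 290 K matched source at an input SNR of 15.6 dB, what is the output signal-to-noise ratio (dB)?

By definition F = SNR_in/SNR_out, so in dB: SNR_out = SNR_in − NF
SNR_out = 15.6 − 6.71 = 8.89 dB

8.89 dB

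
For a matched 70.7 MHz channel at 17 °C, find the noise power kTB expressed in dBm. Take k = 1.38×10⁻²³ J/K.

−95.5 dBm

T = 17 °C + 273.15 = 290.15 K
P_n = kTB = 1.38×10⁻²³ × 290.15 × 7.07×10⁷ = 2.83×10⁻¹³ W
In dBm: 10 log₁₀(2.83×10⁻¹³ / 10⁻³) = −95.5 dBm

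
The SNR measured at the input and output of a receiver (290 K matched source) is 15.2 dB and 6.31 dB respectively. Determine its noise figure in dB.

NF (dB) = SNR_in(dB) − SNR_out(dB) when the source is at T₀
NF = 15.2 − 6.31 = 8.89 dB

8.89 dB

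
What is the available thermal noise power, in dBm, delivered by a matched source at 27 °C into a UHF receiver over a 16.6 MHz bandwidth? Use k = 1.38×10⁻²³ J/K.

T = 27 °C + 273.15 = 300.15 K
P_n = kTB = 1.38×10⁻²³ × 300.15 × 1.66×10⁷ = 6.88×10⁻¹⁴ W
In dBm: 10 log₁₀(6.88×10⁻¹⁴ / 10⁻³) = −101.6 dBm

−101.6 dBm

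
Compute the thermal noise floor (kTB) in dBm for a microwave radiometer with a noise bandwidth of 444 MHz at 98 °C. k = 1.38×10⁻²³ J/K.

−86.4 dBm

T = 98 °C + 273.15 = 371.15 K
P_n = kTB = 1.38×10⁻²³ × 371.15 × 4.44×10⁸ = 2.27×10⁻¹² W
In dBm: 10 log₁₀(2.27×10⁻¹² / 10⁻³) = −86.4 dBm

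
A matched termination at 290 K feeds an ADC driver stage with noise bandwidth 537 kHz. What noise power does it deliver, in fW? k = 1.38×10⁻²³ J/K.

P_n = kTB = 1.38×10⁻²³ × 290 × 5.37×10⁵ = 2.15×10⁻¹⁵ W = 2.15 fW

2.15 fW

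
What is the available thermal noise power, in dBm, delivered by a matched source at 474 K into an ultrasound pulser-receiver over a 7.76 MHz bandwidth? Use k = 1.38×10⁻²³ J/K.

P_n = kTB = 1.38×10⁻²³ × 474 × 7.76×10⁶ = 5.08×10⁻¹⁴ W
In dBm: 10 log₁₀(5.08×10⁻¹⁴ / 10⁻³) = −102.9 dBm

−102.9 dBm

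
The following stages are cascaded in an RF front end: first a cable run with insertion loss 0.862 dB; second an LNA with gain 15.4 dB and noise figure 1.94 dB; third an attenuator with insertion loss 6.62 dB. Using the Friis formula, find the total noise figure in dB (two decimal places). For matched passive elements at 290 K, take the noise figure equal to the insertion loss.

3.08 dB

Convert to linear (a loss of L dB is a gain of −L dB): F_i = 10^(NF_i/10), G_i = 10^(G_i,dB/10)
  Stage 1: F_1 = 10^(0.862/10) = 1.220, G_1 = 10^(−0.862/10) = 0.8200
  Stage 2: F_2 = 10^(1.94/10) = 1.563, G_2 = 10^(15.4/10) = 34.67
  Stage 3: F_3 = 10^(6.62/10) = 4.592, G_3 = 10^(−6.62/10) = 0.2178
Friis cascade:
  F = 1.220 + (1.563 − 1)/0.8200 + (4.592 − 1)/28.43 = 2.033
NF = 10 log₁₀(2.033) = 3.08 dB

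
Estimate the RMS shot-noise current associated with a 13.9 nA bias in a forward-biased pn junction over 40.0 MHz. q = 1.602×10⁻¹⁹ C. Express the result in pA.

I_n = √(2qI·B)
2qI·B = 2 × 1.602×10⁻¹⁹ × 1.39×10⁻⁸ × 4.00×10⁷ = 1.78×10⁻¹⁹ A²
I_n = √(1.78×10⁻¹⁹) = 4.22×10⁻¹⁰ A = 422 pA

422 pA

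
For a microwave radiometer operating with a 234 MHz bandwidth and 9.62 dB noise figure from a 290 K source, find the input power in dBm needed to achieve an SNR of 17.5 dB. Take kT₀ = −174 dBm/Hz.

−63.2 dBm

Sensitivity = −174 + 10 log₁₀(B) + NF + SNR_min
= −174 + 83.69 + 9.62 + 17.5
= −63.19 dBm → −63.2 dBm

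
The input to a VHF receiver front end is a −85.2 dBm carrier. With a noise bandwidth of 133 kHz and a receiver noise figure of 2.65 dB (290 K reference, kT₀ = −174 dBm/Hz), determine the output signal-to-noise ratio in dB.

34.9 dB

Noise floor: N = −174 + 10 log₁₀(B) + NF
10 log₁₀(1.33×10⁵) = 51.24 dB
N = −174 + 51.24 + 2.65 = −120.11 dBm
SNR = P_sig − N = −85.2 − (−120.11) = 34.91 dB → 34.9 dB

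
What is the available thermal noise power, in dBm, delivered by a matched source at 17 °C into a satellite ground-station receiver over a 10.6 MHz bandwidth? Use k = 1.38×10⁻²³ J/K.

T = 17 °C + 273.15 = 290.15 K
P_n = kTB = 1.38×10⁻²³ × 290.15 × 1.06×10⁷ = 4.24×10⁻¹⁴ W
In dBm: 10 log₁₀(4.24×10⁻¹⁴ / 10⁻³) = −103.7 dBm

−103.7 dBm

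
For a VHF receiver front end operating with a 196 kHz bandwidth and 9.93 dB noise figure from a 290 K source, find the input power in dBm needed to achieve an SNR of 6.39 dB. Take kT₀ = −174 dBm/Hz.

Sensitivity = −174 + 10 log₁₀(B) + NF + SNR_min
= −174 + 52.92 + 9.93 + 6.39
= −104.76 dBm → −104.8 dBm

−104.8 dBm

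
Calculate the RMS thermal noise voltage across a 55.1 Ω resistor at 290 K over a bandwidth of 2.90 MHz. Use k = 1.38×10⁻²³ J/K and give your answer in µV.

1.60 µV

V_n = √(4kTRB)
4kTRB = 4 × 1.38×10⁻²³ × 290 × 5.51×10¹ × 2.90×10⁶ = 2.56×10⁻¹² V²
V_n = √(2.56×10⁻¹²) = 1.60×10⁻⁶ V = 1.60 µV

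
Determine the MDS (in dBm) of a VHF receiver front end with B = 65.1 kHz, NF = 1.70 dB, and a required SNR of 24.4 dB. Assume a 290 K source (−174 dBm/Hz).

Sensitivity = −174 + 10 log₁₀(B) + NF + SNR_min
= −174 + 48.14 + 1.70 + 24.4
= −99.76 dBm → −99.8 dBm

−99.8 dBm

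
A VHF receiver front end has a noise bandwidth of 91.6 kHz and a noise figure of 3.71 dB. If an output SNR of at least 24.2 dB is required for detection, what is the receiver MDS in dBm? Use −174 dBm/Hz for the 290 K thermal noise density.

Sensitivity = −174 + 10 log₁₀(B) + NF + SNR_min
= −174 + 49.62 + 3.71 + 24.2
= −96.47 dBm → −96.5 dBm

−96.5 dBm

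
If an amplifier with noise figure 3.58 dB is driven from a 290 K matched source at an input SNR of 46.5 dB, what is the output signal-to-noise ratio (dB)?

42.92 dB

By definition F = SNR_in/SNR_out, so in dB: SNR_out = SNR_in − NF
SNR_out = 46.5 − 3.58 = 42.92 dB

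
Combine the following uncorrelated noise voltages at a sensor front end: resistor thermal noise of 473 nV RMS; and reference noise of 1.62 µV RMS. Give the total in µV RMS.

1.69 µV

Uncorrelated sources add in power (mean-square): V_tot = √(ΣV_i²)
V_tot = √[(4.73×10⁻⁷)² + (1.62×10⁻⁶)²] = 1.69×10⁻⁶ V = 1.69 µV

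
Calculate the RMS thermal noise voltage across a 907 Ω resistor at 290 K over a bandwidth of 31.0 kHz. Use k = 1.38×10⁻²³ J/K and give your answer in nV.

671 nV

V_n = √(4kTRB)
4kTRB = 4 × 1.38×10⁻²³ × 290 × 9.07×10² × 3.10×10⁴ = 4.50×10⁻¹³ V²
V_n = √(4.50×10⁻¹³) = 6.71×10⁻⁷ V = 671 nV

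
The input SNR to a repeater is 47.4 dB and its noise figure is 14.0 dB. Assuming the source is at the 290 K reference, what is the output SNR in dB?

By definition F = SNR_in/SNR_out, so in dB: SNR_out = SNR_in − NF
SNR_out = 47.4 − 14.0 = 33.4 dB

33.4 dB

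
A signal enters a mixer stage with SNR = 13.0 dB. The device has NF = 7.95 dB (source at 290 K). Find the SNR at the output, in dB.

By definition F = SNR_in/SNR_out, so in dB: SNR_out = SNR_in − NF
SNR_out = 13.0 − 7.95 = 5.05 dB

5.05 dB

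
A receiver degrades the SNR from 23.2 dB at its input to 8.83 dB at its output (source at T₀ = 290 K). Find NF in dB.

NF (dB) = SNR_in(dB) − SNR_out(dB) when the source is at T₀
NF = 23.2 − 8.83 = 14.37 dB

14.37 dB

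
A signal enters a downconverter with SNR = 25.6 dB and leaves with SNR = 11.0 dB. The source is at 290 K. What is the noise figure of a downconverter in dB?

NF (dB) = SNR_in(dB) − SNR_out(dB) when the source is at T₀
NF = 25.6 − 11.0 = 14.6 dB

14.6 dB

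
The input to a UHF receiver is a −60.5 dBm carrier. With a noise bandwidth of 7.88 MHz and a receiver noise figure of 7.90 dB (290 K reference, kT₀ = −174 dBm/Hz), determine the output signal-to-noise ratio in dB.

36.6 dB

Noise floor: N = −174 + 10 log₁₀(B) + NF
10 log₁₀(7.88×10⁶) = 68.97 dB
N = −174 + 68.97 + 7.90 = −97.13 dBm
SNR = P_sig − N = −60.5 − (−97.13) = 36.63 dB → 36.6 dB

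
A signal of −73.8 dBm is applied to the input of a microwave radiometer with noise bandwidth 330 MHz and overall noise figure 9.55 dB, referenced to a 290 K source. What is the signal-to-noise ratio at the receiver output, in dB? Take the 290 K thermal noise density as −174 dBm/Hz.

Noise floor: N = −174 + 10 log₁₀(B) + NF
10 log₁₀(3.30×10⁸) = 85.19 dB
N = −174 + 85.19 + 9.55 = −79.26 dBm
SNR = P_sig − N = −73.8 − (−79.26) = 5.46 dB → 5.5 dB

5.5 dB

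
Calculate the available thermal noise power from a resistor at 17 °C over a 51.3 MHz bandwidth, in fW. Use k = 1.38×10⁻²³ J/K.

205 fW

T = 17 °C + 273.15 = 290.15 K
P_n = kTB = 1.38×10⁻²³ × 290.15 × 5.13×10⁷ = 2.05×10⁻¹³ W = 205 fW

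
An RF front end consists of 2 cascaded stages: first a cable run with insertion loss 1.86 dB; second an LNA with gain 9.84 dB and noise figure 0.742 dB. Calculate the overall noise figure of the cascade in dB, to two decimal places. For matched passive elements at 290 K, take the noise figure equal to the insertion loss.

2.60 dB

Convert to linear (a loss of L dB is a gain of −L dB): F_i = 10^(NF_i/10), G_i = 10^(G_i,dB/10)
  Stage 1: F_1 = 10^(1.86/10) = 1.535, G_1 = 10^(−1.86/10) = 0.6516
  Stage 2: F_2 = 10^(0.742/10) = 1.186, G_2 = 10^(9.84/10) = 9.638
Friis cascade:
  F = 1.535 + (1.186 − 1)/0.6516 = 1.821
NF = 10 log₁₀(1.821) = 2.60 dB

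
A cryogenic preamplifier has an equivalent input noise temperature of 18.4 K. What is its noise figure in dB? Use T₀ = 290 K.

0.267 dB

F = 1 + T_e/T₀ = 1 + 18.4/290 = 1.06345
NF = 10 log₁₀(1.06345) = 0.267 dB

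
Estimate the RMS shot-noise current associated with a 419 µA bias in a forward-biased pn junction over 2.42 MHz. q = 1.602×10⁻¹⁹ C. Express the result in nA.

I_n = √(2qI·B)
2qI·B = 2 × 1.602×10⁻¹⁹ × 4.19×10⁻⁴ × 2.42×10⁶ = 3.25×10⁻¹⁶ A²
I_n = √(3.25×10⁻¹⁶) = 1.80×10⁻⁸ A = 18.0 nA

18.0 nA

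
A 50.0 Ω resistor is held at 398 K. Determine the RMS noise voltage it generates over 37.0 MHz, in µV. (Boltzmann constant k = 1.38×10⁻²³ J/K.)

V_n = √(4kTRB)
4kTRB = 4 × 1.38×10⁻²³ × 398 × 5.00×10¹ × 3.70×10⁷ = 4.06×10⁻¹¹ V²
V_n = √(4.06×10⁻¹¹) = 6.38×10⁻⁶ V = 6.38 µV

6.38 µV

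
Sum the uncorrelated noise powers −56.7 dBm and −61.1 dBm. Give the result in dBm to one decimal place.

Convert to linear, add, convert back:
P₁ = 2.14×10⁻⁹ W, P₂ = 7.76×10⁻¹⁰ W
P_tot = 2.91×10⁻⁹ W → 10 log₁₀(P_tot / 10⁻³) = −55.4 dBm

−55.4 dBm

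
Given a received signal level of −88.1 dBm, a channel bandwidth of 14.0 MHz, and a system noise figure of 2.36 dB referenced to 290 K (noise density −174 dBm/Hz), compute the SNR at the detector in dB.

Noise floor: N = −174 + 10 log₁₀(B) + NF
10 log₁₀(1.40×10⁷) = 71.46 dB
N = −174 + 71.46 + 2.36 = −100.18 dBm
SNR = P_sig − N = −88.1 − (−100.18) = 12.08 dB → 12.1 dB

12.1 dB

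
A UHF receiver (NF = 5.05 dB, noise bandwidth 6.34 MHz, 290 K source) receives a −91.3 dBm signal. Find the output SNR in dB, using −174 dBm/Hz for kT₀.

Noise floor: N = −174 + 10 log₁₀(B) + NF
10 log₁₀(6.34×10⁶) = 68.02 dB
N = −174 + 68.02 + 5.05 = −100.93 dBm
SNR = P_sig − N = −91.3 − (−100.93) = 9.63 dB → 9.6 dB

9.6 dB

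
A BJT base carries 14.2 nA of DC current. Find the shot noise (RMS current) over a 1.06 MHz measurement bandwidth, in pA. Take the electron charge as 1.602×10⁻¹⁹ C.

69.4 pA

I_n = √(2qI·B)
2qI·B = 2 × 1.602×10⁻¹⁹ × 1.42×10⁻⁸ × 1.06×10⁶ = 4.82×10⁻²¹ A²
I_n = √(4.82×10⁻²¹) = 6.94×10⁻¹¹ A = 69.4 pA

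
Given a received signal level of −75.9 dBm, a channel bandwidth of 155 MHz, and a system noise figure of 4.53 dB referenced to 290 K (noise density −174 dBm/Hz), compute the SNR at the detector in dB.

Noise floor: N = −174 + 10 log₁₀(B) + NF
10 log₁₀(1.55×10⁸) = 81.9 dB
N = −174 + 81.9 + 4.53 = −87.57 dBm
SNR = P_sig − N = −75.9 − (−87.57) = 11.67 dB → 11.7 dB

11.7 dB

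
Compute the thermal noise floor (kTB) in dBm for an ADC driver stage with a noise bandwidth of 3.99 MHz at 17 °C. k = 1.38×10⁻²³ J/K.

−108.0 dBm

T = 17 °C + 273.15 = 290.15 K
P_n = kTB = 1.38×10⁻²³ × 290.15 × 3.99×10⁶ = 1.60×10⁻¹⁴ W
In dBm: 10 log₁₀(1.60×10⁻¹⁴ / 10⁻³) = −108.0 dBm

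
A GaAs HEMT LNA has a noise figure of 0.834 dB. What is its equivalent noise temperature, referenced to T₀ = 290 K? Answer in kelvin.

61.4 K

F = 10^(0.834/10) = 1.21171
T_e = (F − 1)·T₀ = (1.21171 − 1) × 290 = 61.4 K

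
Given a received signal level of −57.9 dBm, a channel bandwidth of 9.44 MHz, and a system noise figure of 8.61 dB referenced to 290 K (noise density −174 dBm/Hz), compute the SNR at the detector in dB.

37.7 dB

Noise floor: N = −174 + 10 log₁₀(B) + NF
10 log₁₀(9.44×10⁶) = 69.75 dB
N = −174 + 69.75 + 8.61 = −95.64 dBm
SNR = P_sig − N = −57.9 − (−95.64) = 37.74 dB → 37.7 dB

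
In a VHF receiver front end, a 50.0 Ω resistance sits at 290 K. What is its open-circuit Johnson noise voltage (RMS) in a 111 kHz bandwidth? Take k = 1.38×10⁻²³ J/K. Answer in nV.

V_n = √(4kTRB)
4kTRB = 4 × 1.38×10⁻²³ × 290 × 5.00×10¹ × 1.11×10⁵ = 8.88×10⁻¹⁴ V²
V_n = √(8.88×10⁻¹⁴) = 2.98×10⁻⁷ V = 298 nV

298 nV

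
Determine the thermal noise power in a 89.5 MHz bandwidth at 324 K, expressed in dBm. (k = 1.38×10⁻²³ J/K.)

P_n = kTB = 1.38×10⁻²³ × 324 × 8.95×10⁷ = 4.00×10⁻¹³ W
In dBm: 10 log₁₀(4.00×10⁻¹³ / 10⁻³) = −94.0 dBm

−94.0 dBm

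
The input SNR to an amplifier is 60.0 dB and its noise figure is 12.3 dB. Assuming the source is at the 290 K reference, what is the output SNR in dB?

By definition F = SNR_in/SNR_out, so in dB: SNR_out = SNR_in − NF
SNR_out = 60.0 − 12.3 = 47.7 dB

47.7 dB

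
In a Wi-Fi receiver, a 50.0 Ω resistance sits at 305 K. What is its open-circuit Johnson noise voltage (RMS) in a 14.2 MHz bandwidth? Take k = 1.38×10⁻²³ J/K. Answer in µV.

3.46 µV

V_n = √(4kTRB)
4kTRB = 4 × 1.38×10⁻²³ × 305 × 5.00×10¹ × 1.42×10⁷ = 1.20×10⁻¹¹ V²
V_n = √(1.20×10⁻¹¹) = 3.46×10⁻⁶ V = 3.46 µV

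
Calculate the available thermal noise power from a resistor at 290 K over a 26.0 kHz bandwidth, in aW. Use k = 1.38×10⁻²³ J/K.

P_n = kTB = 1.38×10⁻²³ × 290 × 2.60×10⁴ = 1.04×10⁻¹⁶ W = 104 aW

104 aW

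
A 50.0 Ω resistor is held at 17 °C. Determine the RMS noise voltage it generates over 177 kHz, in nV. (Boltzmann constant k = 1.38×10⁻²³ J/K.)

376 nV

T = 17 °C + 273.15 = 290.15 K
V_n = √(4kTRB)
4kTRB = 4 × 1.38×10⁻²³ × 290.15 × 5.00×10¹ × 1.77×10⁵ = 1.42×10⁻¹³ V²
V_n = √(1.42×10⁻¹³) = 3.76×10⁻⁷ V = 376 nV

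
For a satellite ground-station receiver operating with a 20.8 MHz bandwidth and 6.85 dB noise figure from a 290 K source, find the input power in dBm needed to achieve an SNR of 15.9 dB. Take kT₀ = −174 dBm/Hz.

−78.1 dBm

Sensitivity = −174 + 10 log₁₀(B) + NF + SNR_min
= −174 + 73.18 + 6.85 + 15.9
= −78.07 dBm → −78.1 dBm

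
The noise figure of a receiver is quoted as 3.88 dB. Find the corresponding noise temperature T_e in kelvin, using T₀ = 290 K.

F = 10^(3.88/10) = 2.44343
T_e = (F − 1)·T₀ = (2.44343 − 1) × 290 = 419 K

419 K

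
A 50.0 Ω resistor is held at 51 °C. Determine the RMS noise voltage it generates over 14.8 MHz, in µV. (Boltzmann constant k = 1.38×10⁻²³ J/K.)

T = 51 °C + 273.15 = 324.15 K
V_n = √(4kTRB)
4kTRB = 4 × 1.38×10⁻²³ × 324.15 × 5.00×10¹ × 1.48×10⁷ = 1.32×10⁻¹¹ V²
V_n = √(1.32×10⁻¹¹) = 3.64×10⁻⁶ V = 3.64 µV

3.64 µV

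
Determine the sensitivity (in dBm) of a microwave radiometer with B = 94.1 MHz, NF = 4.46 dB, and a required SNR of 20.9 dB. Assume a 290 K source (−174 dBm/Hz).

Sensitivity = −174 + 10 log₁₀(B) + NF + SNR_min
= −174 + 79.74 + 4.46 + 20.9
= −68.90 dBm → −68.9 dBm

−68.9 dBm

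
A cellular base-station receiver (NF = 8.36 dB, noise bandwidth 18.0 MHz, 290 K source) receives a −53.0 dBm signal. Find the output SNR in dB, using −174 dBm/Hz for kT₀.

40.1 dB

Noise floor: N = −174 + 10 log₁₀(B) + NF
10 log₁₀(1.80×10⁷) = 72.55 dB
N = −174 + 72.55 + 8.36 = −93.09 dBm
SNR = P_sig − N = −53.0 − (−93.09) = 40.09 dB → 40.1 dB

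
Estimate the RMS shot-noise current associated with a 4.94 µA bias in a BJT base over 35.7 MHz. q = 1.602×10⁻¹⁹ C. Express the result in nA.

7.52 nA

I_n = √(2qI·B)
2qI·B = 2 × 1.602×10⁻¹⁹ × 4.94×10⁻⁶ × 3.57×10⁷ = 5.65×10⁻¹⁷ A²
I_n = √(5.65×10⁻¹⁷) = 7.52×10⁻⁹ A = 7.52 nA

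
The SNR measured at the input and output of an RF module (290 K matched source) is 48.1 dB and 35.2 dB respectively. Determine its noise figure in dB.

NF (dB) = SNR_in(dB) − SNR_out(dB) when the source is at T₀
NF = 48.1 − 35.2 = 12.9 dB

12.9 dB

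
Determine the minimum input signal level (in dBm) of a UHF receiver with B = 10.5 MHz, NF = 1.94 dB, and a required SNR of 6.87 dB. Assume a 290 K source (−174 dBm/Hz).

−95.0 dBm

Sensitivity = −174 + 10 log₁₀(B) + NF + SNR_min
= −174 + 70.21 + 1.94 + 6.87
= −94.98 dBm → −95.0 dBm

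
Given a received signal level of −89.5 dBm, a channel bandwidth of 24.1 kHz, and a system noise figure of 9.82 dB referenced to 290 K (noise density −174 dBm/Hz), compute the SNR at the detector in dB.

30.9 dB

Noise floor: N = −174 + 10 log₁₀(B) + NF
10 log₁₀(2.41×10⁴) = 43.82 dB
N = −174 + 43.82 + 9.82 = −120.36 dBm
SNR = P_sig − N = −89.5 − (−120.36) = 30.86 dB → 30.9 dB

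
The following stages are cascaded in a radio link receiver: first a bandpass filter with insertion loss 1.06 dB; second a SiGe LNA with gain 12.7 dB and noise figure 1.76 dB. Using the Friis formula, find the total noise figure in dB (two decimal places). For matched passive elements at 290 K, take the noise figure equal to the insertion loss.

Convert to linear (a loss of L dB is a gain of −L dB): F_i = 10^(NF_i/10), G_i = 10^(G_i,dB/10)
  Stage 1: F_1 = 10^(1.06/10) = 1.276, G_1 = 10^(−1.06/10) = 0.7834
  Stage 2: F_2 = 10^(1.76/10) = 1.500, G_2 = 10^(12.7/10) = 18.62
Friis cascade:
  F = 1.276 + (1.500 − 1)/0.7834 = 1.914
NF = 10 log₁₀(1.914) = 2.82 dB

2.82 dB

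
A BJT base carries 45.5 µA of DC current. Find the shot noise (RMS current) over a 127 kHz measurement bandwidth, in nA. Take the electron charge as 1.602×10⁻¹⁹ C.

I_n = √(2qI·B)
2qI·B = 2 × 1.602×10⁻¹⁹ × 4.55×10⁻⁵ × 1.27×10⁵ = 1.85×10⁻¹⁸ A²
I_n = √(1.85×10⁻¹⁸) = 1.36×10⁻⁹ A = 1.36 nA

1.36 nA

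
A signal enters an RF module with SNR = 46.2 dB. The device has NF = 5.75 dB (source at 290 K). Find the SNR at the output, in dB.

By definition F = SNR_in/SNR_out, so in dB: SNR_out = SNR_in − NF
SNR_out = 46.2 − 5.75 = 40.45 dB

40.45 dB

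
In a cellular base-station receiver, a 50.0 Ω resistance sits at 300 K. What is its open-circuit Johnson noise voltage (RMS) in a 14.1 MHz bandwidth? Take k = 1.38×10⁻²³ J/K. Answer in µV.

3.42 µV

V_n = √(4kTRB)
4kTRB = 4 × 1.38×10⁻²³ × 300 × 5.00×10¹ × 1.41×10⁷ = 1.17×10⁻¹¹ V²
V_n = √(1.17×10⁻¹¹) = 3.42×10⁻⁶ V = 3.42 µV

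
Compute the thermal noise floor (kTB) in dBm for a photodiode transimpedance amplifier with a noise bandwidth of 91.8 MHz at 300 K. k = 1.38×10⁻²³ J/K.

−94.2 dBm

P_n = kTB = 1.38×10⁻²³ × 300 × 9.18×10⁷ = 3.80×10⁻¹³ W
In dBm: 10 log₁₀(3.80×10⁻¹³ / 10⁻³) = −94.2 dBm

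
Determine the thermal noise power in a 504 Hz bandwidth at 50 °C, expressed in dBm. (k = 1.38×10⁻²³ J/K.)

−146.5 dBm

T = 50 °C + 273.15 = 323.15 K
P_n = kTB = 1.38×10⁻²³ × 323.15 × 5.04×10² = 2.25×10⁻¹⁸ W
In dBm: 10 log₁₀(2.25×10⁻¹⁸ / 10⁻³) = −146.5 dBm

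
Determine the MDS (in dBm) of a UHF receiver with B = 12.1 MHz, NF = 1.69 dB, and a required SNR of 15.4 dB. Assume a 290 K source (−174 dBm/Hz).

Sensitivity = −174 + 10 log₁₀(B) + NF + SNR_min
= −174 + 70.83 + 1.69 + 15.4
= −86.08 dBm → −86.1 dBm

−86.1 dBm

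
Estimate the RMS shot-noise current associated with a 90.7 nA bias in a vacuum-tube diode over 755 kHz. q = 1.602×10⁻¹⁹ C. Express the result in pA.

148 pA

I_n = √(2qI·B)
2qI·B = 2 × 1.602×10⁻¹⁹ × 9.07×10⁻⁸ × 7.55×10⁵ = 2.19×10⁻²⁰ A²
I_n = √(2.19×10⁻²⁰) = 1.48×10⁻¹⁰ A = 148 pA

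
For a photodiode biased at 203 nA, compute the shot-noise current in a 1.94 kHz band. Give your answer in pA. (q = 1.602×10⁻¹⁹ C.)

I_n = √(2qI·B)
2qI·B = 2 × 1.602×10⁻¹⁹ × 2.03×10⁻⁷ × 1.94×10³ = 1.26×10⁻²² A²
I_n = √(1.26×10⁻²²) = 1.12×10⁻¹¹ A = 11.2 pA

11.2 pA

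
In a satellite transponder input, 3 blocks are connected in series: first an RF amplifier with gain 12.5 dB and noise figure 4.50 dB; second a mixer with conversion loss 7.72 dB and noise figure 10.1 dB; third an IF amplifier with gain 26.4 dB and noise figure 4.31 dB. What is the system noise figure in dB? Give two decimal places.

Convert to linear (a loss of L dB is a gain of −L dB): F_i = 10^(NF_i/10), G_i = 10^(G_i,dB/10)
  Stage 1: F_1 = 10^(4.50/10) = 2.818, G_1 = 10^(12.5/10) = 17.78
  Stage 2: F_2 = 10^(10.1/10) = 10.23, G_2 = 10^(−7.72/10) = 0.1690
  Stage 3: F_3 = 10^(4.31/10) = 2.698, G_3 = 10^(26.4/10) = 436.5
Friis cascade:
  F = 2.818 + (10.23 − 1)/17.78 + (2.698 − 1)/3.006 = 3.902
NF = 10 log₁₀(3.902) = 5.91 dB

5.91 dB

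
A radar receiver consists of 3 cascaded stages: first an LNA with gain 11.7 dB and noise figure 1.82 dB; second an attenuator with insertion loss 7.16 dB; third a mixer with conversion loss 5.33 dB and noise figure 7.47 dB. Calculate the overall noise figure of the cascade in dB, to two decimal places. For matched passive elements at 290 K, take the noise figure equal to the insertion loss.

Convert to linear (a loss of L dB is a gain of −L dB): F_i = 10^(NF_i/10), G_i = 10^(G_i,dB/10)
  Stage 1: F_1 = 10^(1.82/10) = 1.521, G_1 = 10^(11.7/10) = 14.79
  Stage 2: F_2 = 10^(7.16/10) = 5.200, G_2 = 10^(−7.16/10) = 0.1923
  Stage 3: F_3 = 10^(7.47/10) = 5.585, G_3 = 10^(−5.33/10) = 0.2931
Friis cascade:
  F = 1.521 + (5.200 − 1)/14.79 + (5.585 − 1)/2.844 = 3.416
NF = 10 log₁₀(3.416) = 5.34 dB

5.34 dB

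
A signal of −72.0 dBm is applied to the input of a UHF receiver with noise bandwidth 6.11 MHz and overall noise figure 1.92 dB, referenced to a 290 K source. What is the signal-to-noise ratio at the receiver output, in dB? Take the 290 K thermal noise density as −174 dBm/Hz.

32.2 dB

Noise floor: N = −174 + 10 log₁₀(B) + NF
10 log₁₀(6.11×10⁶) = 67.86 dB
N = −174 + 67.86 + 1.92 = −104.22 dBm
SNR = P_sig − N = −72.0 − (−104.22) = 32.22 dB → 32.2 dB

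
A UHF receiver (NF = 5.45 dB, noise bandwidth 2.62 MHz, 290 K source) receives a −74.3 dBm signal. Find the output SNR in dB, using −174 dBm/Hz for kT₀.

Noise floor: N = −174 + 10 log₁₀(B) + NF
10 log₁₀(2.62×10⁶) = 64.18 dB
N = −174 + 64.18 + 5.45 = −104.37 dBm
SNR = P_sig − N = −74.3 − (−104.37) = 30.07 dB → 30.1 dB

30.1 dB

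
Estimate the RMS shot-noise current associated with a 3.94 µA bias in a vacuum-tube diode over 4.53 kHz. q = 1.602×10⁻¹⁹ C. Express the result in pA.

I_n = √(2qI·B)
2qI·B = 2 × 1.602×10⁻¹⁹ × 3.94×10⁻⁶ × 4.53×10³ = 5.72×10⁻²¹ A²
I_n = √(5.72×10⁻²¹) = 7.56×10⁻¹¹ A = 75.6 pA

75.6 pA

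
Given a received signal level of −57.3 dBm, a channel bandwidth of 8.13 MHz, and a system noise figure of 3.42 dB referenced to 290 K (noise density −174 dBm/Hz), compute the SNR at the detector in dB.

44.2 dB

Noise floor: N = −174 + 10 log₁₀(B) + NF
10 log₁₀(8.13×10⁶) = 69.1 dB
N = −174 + 69.1 + 3.42 = −101.48 dBm
SNR = P_sig − N = −57.3 − (−101.48) = 44.18 dB → 44.2 dB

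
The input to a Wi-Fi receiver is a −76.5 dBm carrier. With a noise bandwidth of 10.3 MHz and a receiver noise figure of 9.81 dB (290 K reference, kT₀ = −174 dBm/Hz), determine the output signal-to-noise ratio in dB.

17.6 dB

Noise floor: N = −174 + 10 log₁₀(B) + NF
10 log₁₀(1.03×10⁷) = 70.13 dB
N = −174 + 70.13 + 9.81 = −94.06 dBm
SNR = P_sig − N = −76.5 − (−94.06) = 17.56 dB → 17.6 dB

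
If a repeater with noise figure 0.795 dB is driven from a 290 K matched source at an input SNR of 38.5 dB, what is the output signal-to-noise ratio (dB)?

By definition F = SNR_in/SNR_out, so in dB: SNR_out = SNR_in − NF
SNR_out = 38.5 − 0.795 = 37.705 dB

37.705 dB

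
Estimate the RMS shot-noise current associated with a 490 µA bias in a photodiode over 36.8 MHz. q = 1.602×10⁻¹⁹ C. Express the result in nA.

I_n = √(2qI·B)
2qI·B = 2 × 1.602×10⁻¹⁹ × 4.90×10⁻⁴ × 3.68×10⁷ = 5.78×10⁻¹⁵ A²
I_n = √(5.78×10⁻¹⁵) = 7.60×10⁻⁸ A = 76.0 nA

76.0 nA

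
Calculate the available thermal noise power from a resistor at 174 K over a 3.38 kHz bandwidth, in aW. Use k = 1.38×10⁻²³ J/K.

P_n = kTB = 1.38×10⁻²³ × 174 × 3.38×10³ = 8.12×10⁻¹⁸ W = 8.12 aW

8.12 aW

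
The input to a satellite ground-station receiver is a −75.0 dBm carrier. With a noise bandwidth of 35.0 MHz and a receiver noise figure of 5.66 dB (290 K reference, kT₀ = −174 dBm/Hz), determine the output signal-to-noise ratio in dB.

Noise floor: N = −174 + 10 log₁₀(B) + NF
10 log₁₀(3.50×10⁷) = 75.44 dB
N = −174 + 75.44 + 5.66 = −92.90 dBm
SNR = P_sig − N = −75.0 − (−92.90) = 17.90 dB → 17.9 dB

17.9 dB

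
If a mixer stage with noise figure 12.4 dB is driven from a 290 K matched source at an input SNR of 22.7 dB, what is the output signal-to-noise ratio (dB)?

10.3 dB

By definition F = SNR_in/SNR_out, so in dB: SNR_out = SNR_in − NF
SNR_out = 22.7 − 12.4 = 10.3 dB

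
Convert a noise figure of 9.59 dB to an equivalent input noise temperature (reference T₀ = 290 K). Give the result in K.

F = 10^(9.59/10) = 9.09913
T_e = (F − 1)·T₀ = (9.09913 − 1) × 290 = 2349 K

2349 K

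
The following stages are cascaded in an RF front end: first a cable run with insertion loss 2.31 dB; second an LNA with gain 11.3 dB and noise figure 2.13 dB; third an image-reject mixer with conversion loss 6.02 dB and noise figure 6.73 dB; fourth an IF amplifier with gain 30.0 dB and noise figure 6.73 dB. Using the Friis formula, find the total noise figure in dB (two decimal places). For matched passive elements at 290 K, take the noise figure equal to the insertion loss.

7.09 dB

Convert to linear (a loss of L dB is a gain of −L dB): F_i = 10^(NF_i/10), G_i = 10^(G_i,dB/10)
  Stage 1: F_1 = 10^(2.31/10) = 1.702, G_1 = 10^(−2.31/10) = 0.5875
  Stage 2: F_2 = 10^(2.13/10) = 1.633, G_2 = 10^(11.3/10) = 13.49
  Stage 3: F_3 = 10^(6.73/10) = 4.710, G_3 = 10^(−6.02/10) = 0.2500
  Stage 4: F_4 = 10^(6.73/10) = 4.710, G_4 = 10^(30.0/10) = 1000
Friis cascade:
  F = 1.702 + (1.633 − 1)/0.5875 + (4.710 − 1)/7.925 + (4.710 − 1)/1.982 = 5.120
NF = 10 log₁₀(5.120) = 7.09 dB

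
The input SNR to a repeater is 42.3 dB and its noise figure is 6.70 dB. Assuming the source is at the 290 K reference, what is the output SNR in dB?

35.60 dB

By definition F = SNR_in/SNR_out, so in dB: SNR_out = SNR_in − NF
SNR_out = 42.3 − 6.70 = 35.60 dB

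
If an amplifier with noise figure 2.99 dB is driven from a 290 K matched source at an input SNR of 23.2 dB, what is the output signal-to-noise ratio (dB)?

By definition F = SNR_in/SNR_out, so in dB: SNR_out = SNR_in − NF
SNR_out = 23.2 − 2.99 = 20.21 dB

20.21 dB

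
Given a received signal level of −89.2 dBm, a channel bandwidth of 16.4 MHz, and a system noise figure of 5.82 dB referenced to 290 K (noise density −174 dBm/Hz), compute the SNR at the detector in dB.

Noise floor: N = −174 + 10 log₁₀(B) + NF
10 log₁₀(1.64×10⁷) = 72.15 dB
N = −174 + 72.15 + 5.82 = −96.03 dBm
SNR = P_sig − N = −89.2 − (−96.03) = 6.83 dB → 6.8 dB

6.8 dB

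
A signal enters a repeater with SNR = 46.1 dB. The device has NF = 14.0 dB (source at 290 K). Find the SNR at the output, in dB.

32.1 dB

By definition F = SNR_in/SNR_out, so in dB: SNR_out = SNR_in − NF
SNR_out = 46.1 − 14.0 = 32.1 dB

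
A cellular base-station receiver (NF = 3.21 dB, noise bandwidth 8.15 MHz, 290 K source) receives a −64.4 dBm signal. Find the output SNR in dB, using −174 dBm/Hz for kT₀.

37.3 dB

Noise floor: N = −174 + 10 log₁₀(B) + NF
10 log₁₀(8.15×10⁶) = 69.11 dB
N = −174 + 69.11 + 3.21 = −101.68 dBm
SNR = P_sig − N = −64.4 − (−101.68) = 37.28 dB → 37.3 dB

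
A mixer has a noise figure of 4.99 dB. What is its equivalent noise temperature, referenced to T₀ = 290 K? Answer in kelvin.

F = 10^(4.99/10) = 3.155
T_e = (F − 1)·T₀ = (3.155 − 1) × 290 = 625 K

625 K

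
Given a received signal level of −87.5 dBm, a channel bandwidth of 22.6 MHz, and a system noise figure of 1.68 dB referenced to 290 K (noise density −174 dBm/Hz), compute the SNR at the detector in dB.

Noise floor: N = −174 + 10 log₁₀(B) + NF
10 log₁₀(2.26×10⁷) = 73.54 dB
N = −174 + 73.54 + 1.68 = −98.78 dBm
SNR = P_sig − N = −87.5 − (−98.78) = 11.28 dB → 11.3 dB

11.3 dB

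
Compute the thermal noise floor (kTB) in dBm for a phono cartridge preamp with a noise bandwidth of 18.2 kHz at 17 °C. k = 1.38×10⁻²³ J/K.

−131.4 dBm

T = 17 °C + 273.15 = 290.15 K
P_n = kTB = 1.38×10⁻²³ × 290.15 × 1.82×10⁴ = 7.29×10⁻¹⁷ W
In dBm: 10 log₁₀(7.29×10⁻¹⁷ / 10⁻³) = −131.4 dBm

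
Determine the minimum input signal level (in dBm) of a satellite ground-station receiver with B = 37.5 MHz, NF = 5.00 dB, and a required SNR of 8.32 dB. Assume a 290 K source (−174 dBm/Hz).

−84.9 dBm

Sensitivity = −174 + 10 log₁₀(B) + NF + SNR_min
= −174 + 75.74 + 5.00 + 8.32
= −84.94 dBm → −84.9 dBm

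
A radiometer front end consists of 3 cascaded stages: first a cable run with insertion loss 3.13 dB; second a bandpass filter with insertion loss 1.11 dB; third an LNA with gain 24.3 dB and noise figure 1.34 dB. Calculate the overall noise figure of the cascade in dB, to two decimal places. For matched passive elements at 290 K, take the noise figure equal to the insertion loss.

5.58 dB

Convert to linear (a loss of L dB is a gain of −L dB): F_i = 10^(NF_i/10), G_i = 10^(G_i,dB/10)
  Stage 1: F_1 = 10^(3.13/10) = 2.056, G_1 = 10^(−3.13/10) = 0.4864
  Stage 2: F_2 = 10^(1.11/10) = 1.291, G_2 = 10^(−1.11/10) = 0.7745
  Stage 3: F_3 = 10^(1.34/10) = 1.361, G_3 = 10^(24.3/10) = 269.2
Friis cascade:
  F = 2.056 + (1.291 − 1)/0.4864 + (1.361 − 1)/0.3767 = 3.614
NF = 10 log₁₀(3.614) = 5.58 dB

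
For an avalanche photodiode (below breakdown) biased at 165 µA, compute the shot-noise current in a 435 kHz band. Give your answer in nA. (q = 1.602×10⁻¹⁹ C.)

4.80 nA

I_n = √(2qI·B)
2qI·B = 2 × 1.602×10⁻¹⁹ × 1.65×10⁻⁴ × 4.35×10⁵ = 2.30×10⁻¹⁷ A²
I_n = √(2.30×10⁻¹⁷) = 4.80×10⁻⁹ A = 4.80 nA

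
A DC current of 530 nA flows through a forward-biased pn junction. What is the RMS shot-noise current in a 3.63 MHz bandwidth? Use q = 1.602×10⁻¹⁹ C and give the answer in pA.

I_n = √(2qI·B)
2qI·B = 2 × 1.602×10⁻¹⁹ × 5.30×10⁻⁷ × 3.63×10⁶ = 6.16×10⁻¹⁹ A²
I_n = √(6.16×10⁻¹⁹) = 7.85×10⁻¹⁰ A = 785 pA

785 pA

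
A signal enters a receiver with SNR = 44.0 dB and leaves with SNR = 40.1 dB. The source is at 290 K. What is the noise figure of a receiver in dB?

NF (dB) = SNR_in(dB) − SNR_out(dB) when the source is at T₀
NF = 44.0 − 40.1 = 3.9 dB

3.9 dB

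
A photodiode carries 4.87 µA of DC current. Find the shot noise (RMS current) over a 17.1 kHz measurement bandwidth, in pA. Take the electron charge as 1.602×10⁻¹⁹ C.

163 pA

I_n = √(2qI·B)
2qI·B = 2 × 1.602×10⁻¹⁹ × 4.87×10⁻⁶ × 1.71×10⁴ = 2.67×10⁻²⁰ A²
I_n = √(2.67×10⁻²⁰) = 1.63×10⁻¹⁰ A = 163 pA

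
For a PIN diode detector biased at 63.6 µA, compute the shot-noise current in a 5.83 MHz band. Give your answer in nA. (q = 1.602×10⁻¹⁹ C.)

I_n = √(2qI·B)
2qI·B = 2 × 1.602×10⁻¹⁹ × 6.36×10⁻⁵ × 5.83×10⁶ = 1.19×10⁻¹⁶ A²
I_n = √(1.19×10⁻¹⁶) = 1.09×10⁻⁸ A = 10.9 nA

10.9 nA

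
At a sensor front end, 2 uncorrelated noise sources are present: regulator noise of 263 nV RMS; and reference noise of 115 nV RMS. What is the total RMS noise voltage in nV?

287 nV

Uncorrelated sources add in power (mean-square): V_tot = √(ΣV_i²)
V_tot = √[(2.63×10⁻⁷)² + (1.15×10⁻⁷)²] = 2.87×10⁻⁷ V = 287 nV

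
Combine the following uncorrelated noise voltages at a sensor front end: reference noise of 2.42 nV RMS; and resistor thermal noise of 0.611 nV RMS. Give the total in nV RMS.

Uncorrelated sources add in power (mean-square): V_tot = √(ΣV_i²)
V_tot = √[(2.42×10⁻⁹)² + (6.11×10⁻¹⁰)²] = 2.50×10⁻⁹ V = 2.50 nV

2.50 nV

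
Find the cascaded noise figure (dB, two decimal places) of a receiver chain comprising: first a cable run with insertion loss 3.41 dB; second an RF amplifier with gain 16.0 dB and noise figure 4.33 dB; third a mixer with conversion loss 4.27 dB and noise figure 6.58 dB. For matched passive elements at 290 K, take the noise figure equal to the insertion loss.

7.88 dB

Convert to linear (a loss of L dB is a gain of −L dB): F_i = 10^(NF_i/10), G_i = 10^(G_i,dB/10)
  Stage 1: F_1 = 10^(3.41/10) = 2.193, G_1 = 10^(−3.41/10) = 0.4560
  Stage 2: F_2 = 10^(4.33/10) = 2.710, G_2 = 10^(16.0/10) = 39.81
  Stage 3: F_3 = 10^(6.58/10) = 4.550, G_3 = 10^(−4.27/10) = 0.3741
Friis cascade:
  F = 2.193 + (2.710 − 1)/0.4560 + (4.550 − 1)/18.16 = 6.138
NF = 10 log₁₀(6.138) = 7.88 dB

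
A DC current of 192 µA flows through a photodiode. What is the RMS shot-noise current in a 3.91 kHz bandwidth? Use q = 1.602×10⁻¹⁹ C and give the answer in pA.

I_n = √(2qI·B)
2qI·B = 2 × 1.602×10⁻¹⁹ × 1.92×10⁻⁴ × 3.91×10³ = 2.41×10⁻¹⁹ A²
I_n = √(2.41×10⁻¹⁹) = 4.90×10⁻¹⁰ A = 490 pA

490 pA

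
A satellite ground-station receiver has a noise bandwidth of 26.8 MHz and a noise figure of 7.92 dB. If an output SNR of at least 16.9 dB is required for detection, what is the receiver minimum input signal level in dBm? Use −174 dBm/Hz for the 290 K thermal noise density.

Sensitivity = −174 + 10 log₁₀(B) + NF + SNR_min
= −174 + 74.28 + 7.92 + 16.9
= −74.90 dBm → −74.9 dBm

−74.9 dBm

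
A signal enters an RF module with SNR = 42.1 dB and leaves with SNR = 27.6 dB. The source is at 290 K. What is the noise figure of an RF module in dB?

NF (dB) = SNR_in(dB) − SNR_out(dB) when the source is at T₀
NF = 42.1 − 27.6 = 14.5 dB

14.5 dB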